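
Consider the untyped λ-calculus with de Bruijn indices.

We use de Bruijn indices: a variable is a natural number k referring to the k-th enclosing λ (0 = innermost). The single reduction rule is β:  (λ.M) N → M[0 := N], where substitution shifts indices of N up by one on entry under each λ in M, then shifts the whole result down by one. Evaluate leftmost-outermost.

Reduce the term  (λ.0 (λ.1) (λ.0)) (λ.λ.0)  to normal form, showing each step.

  start: (λ.0 (λ.1) (λ.0)) (λ.λ.0)
  step 1: (λ.λ.0) (λ.λ.λ.0) (λ.0)
  step 2: (λ.0) (λ.0)
  step 3: λ.0

Answer: normal form = λ.0  (in 3 steps)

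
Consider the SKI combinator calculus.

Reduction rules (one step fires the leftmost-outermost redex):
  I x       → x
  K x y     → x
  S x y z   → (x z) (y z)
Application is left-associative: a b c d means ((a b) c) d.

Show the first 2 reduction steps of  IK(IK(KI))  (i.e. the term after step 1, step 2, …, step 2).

Answer: after 2 steps: K(K(KI))

Reduction:
  start: IK(IK(KI))
  →1  K(IK(KI))
  →2  K(K(KI))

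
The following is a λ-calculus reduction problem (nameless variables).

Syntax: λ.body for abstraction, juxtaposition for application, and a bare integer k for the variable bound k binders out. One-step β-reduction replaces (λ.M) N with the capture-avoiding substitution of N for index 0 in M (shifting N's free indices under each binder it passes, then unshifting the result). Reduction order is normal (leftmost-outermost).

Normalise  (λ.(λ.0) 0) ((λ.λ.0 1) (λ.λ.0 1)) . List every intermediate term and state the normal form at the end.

  start: (λ.(λ.0) 0) ((λ.λ.0 1) (λ.λ.0 1))
  step 1: (λ.0) ((λ.λ.0 1) (λ.λ.0 1))
  step 2: (λ.λ.0 1) (λ.λ.0 1)
  step 3: λ.0 (λ.λ.0 1)

Answer: normal form = λ.0 (λ.λ.0 1)  (in 3 steps)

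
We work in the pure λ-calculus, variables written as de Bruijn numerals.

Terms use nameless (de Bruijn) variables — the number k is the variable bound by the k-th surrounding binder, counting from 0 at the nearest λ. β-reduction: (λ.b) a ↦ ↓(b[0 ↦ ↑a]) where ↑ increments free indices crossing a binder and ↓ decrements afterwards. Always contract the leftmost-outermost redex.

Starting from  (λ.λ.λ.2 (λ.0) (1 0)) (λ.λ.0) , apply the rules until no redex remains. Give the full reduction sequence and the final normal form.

  start: (λ.λ.λ.2 (λ.0) (1 0)) (λ.λ.0)
  [1] λ.λ.(λ.λ.0) (λ.0) (1 0)
  [2] λ.λ.(λ.0) (1 0)
  [3] λ.λ.1 0

Answer: normal form = λ.λ.1 0  (in 3 steps)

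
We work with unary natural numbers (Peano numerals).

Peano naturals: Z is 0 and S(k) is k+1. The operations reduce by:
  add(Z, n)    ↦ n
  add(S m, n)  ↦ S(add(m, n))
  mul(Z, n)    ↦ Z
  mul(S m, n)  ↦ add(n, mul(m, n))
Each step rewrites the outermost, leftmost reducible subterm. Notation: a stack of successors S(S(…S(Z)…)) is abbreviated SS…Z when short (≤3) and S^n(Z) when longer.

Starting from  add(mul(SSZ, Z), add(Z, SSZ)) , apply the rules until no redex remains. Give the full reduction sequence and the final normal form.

Answer: normal form = SSZ  (in 7 steps)

Derivation:
  start: add(mul(SSZ, Z), add(Z, SSZ))
  →1  add(add(Z, mul(SZ, Z)), add(Z, SSZ))
  →2  add(mul(SZ, Z), add(Z, SSZ))
  →3  add(add(Z, mul(Z, Z)), add(Z, SSZ))
  →4  add(mul(Z, Z), add(Z, SSZ))
  →5  add(Z, add(Z, SSZ))
  →6  add(Z, SSZ)
  →7  SSZ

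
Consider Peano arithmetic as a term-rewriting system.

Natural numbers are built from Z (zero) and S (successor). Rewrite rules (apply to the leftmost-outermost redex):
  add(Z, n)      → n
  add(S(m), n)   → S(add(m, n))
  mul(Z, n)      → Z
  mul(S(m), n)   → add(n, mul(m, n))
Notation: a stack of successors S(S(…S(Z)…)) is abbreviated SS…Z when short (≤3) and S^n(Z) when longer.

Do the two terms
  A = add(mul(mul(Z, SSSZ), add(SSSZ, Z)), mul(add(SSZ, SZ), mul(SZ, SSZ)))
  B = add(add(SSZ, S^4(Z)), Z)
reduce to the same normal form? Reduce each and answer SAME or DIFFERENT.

Term A:
  start: add(mul(mul(Z, SSSZ), add(SSSZ, Z)), mul(add(SSZ, SZ), mul(SZ, SSZ)))
  [1] add(mul(Z, add(SSSZ, Z)), mul(add(SSZ, SZ), mul(SZ, SSZ)))
  [2] add(Z, mul(add(SSZ, SZ), mul(SZ, SSZ)))
  [3] mul(add(SSZ, SZ), mul(SZ, SSZ))
  [4] mul(S(add(SZ, SZ)), mul(SZ, SSZ))
  [5] add(mul(SZ, SSZ), mul(add(SZ, SZ), mul(SZ, SSZ)))
  [6] add(add(SSZ, mul(Z, SSZ)), mul(add(SZ, SZ), mul(SZ, SSZ)))
  [7] add(S(add(SZ, mul(Z, SSZ))), mul(add(SZ, SZ), mul(SZ, SSZ)))
  [8] S(add(add(SZ, mul(Z, SSZ)), mul(add(SZ, SZ), mul(SZ, SSZ))))
  [9] S(add(S(add(Z, mul(Z, SSZ))), mul(add(SZ, SZ), mul(SZ, SSZ))))
  [10] S(S(add(add(Z, mul(Z, SSZ)), mul(add(SZ, SZ), mul(SZ, SSZ)))))
  [11] S(S(add(mul(Z, SSZ), mul(add(SZ, SZ), mul(SZ, SSZ)))))
  [12] S(S(add(Z, mul(add(SZ, SZ), mul(SZ, SSZ)))))
  [13] S(S(mul(add(SZ, SZ), mul(SZ, SSZ))))
  [14] S(S(mul(S(add(Z, SZ)), mul(SZ, SSZ))))
  [15] S(S(add(mul(SZ, SSZ), mul(add(Z, SZ), mul(SZ, SSZ)))))
  [16] S(S(add(add(SSZ, mul(Z, SSZ)), mul(add(Z, SZ), mul(SZ, SSZ)))))
  [17] S(S(add(S(add(SZ, mul(Z, SSZ))), mul(add(Z, SZ), mul(SZ, SSZ)))))
  [18] S(S(S(add(add(SZ, mul(Z, SSZ)), mul(add(Z, SZ), mul(SZ, SSZ))))))
  [19] S(S(S(add(S(add(Z, mul(Z, SSZ))), mul(add(Z, SZ), mul(SZ, SSZ))))))
  [20] S(S(S(S(add(add(Z, mul(Z, SSZ)), mul(add(Z, SZ), mul(SZ, SSZ)))))))
  [21] S(S(S(S(add(mul(Z, SSZ), mul(add(Z, SZ), mul(SZ, SSZ)))))))
  [22] S(S(S(S(add(Z, mul(add(Z, SZ), mul(SZ, SSZ)))))))
  [23] S(S(S(S(mul(add(Z, SZ), mul(SZ, SSZ))))))
  [24] S(S(S(S(mul(SZ, mul(SZ, SSZ))))))
  [25] S(S(S(S(add(mul(SZ, SSZ), mul(Z, mul(SZ, SSZ)))))))
  [26] S(S(S(S(add(add(SSZ, mul(Z, SSZ)), mul(Z, mul(SZ, SSZ)))))))
  [27] S(S(S(S(add(S(add(SZ, mul(Z, SSZ))), mul(Z, mul(SZ, SSZ)))))))
  [28] S(S(S(S(S(add(add(SZ, mul(Z, SSZ)), mul(Z, mul(SZ, SSZ))))))))
  [29] S(S(S(S(S(add(S(add(Z, mul(Z, SSZ))), mul(Z, mul(SZ, SSZ))))))))
  [30] S(S(S(S(S(S(add(add(Z, mul(Z, SSZ)), mul(Z, mul(SZ, SSZ)))))))))
  [31] S(S(S(S(S(S(add(mul(Z, SSZ), mul(Z, mul(SZ, SSZ)))))))))
  [32] S(S(S(S(S(S(add(Z, mul(Z, mul(SZ, SSZ)))))))))
  [33] S(S(S(S(S(S(mul(Z, mul(SZ, SSZ))))))))
  [34] S^6(Z)

Term B:
  start: add(add(SSZ, S^4(Z)), Z)
  [1] add(S(add(SZ, S^4(Z))), Z)
  [2] S(add(add(SZ, S^4(Z)), Z))
  [3] S(add(S(add(Z, S^4(Z))), Z))
  [4] S(S(add(add(Z, S^4(Z)), Z)))
  [5] S(S(add(S^4(Z), Z)))
  [6] S(S(S(add(SSSZ, Z))))
  [7] S(S(S(S(add(SSZ, Z)))))
  [8] S(S(S(S(S(add(SZ, Z))))))
  [9] S(S(S(S(S(S(add(Z, Z)))))))
  [10] S^6(Z)

Answer: SAME — A ⇓ S^6(Z), B ⇓ S^6(Z)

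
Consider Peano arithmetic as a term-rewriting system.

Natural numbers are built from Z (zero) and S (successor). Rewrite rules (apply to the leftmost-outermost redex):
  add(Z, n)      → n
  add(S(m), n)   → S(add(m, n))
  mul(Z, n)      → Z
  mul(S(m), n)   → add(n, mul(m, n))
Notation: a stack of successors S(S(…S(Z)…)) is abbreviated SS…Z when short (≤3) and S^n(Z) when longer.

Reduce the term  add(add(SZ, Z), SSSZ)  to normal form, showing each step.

  start: add(add(SZ, Z), SSSZ)
  step 1: add(S(add(Z, Z)), SSSZ)
  step 2: S(add(add(Z, Z), SSSZ))
  step 3: S(add(Z, SSSZ))
  step 4: S^4(Z)

Answer: normal form = S^4(Z)  (in 4 steps)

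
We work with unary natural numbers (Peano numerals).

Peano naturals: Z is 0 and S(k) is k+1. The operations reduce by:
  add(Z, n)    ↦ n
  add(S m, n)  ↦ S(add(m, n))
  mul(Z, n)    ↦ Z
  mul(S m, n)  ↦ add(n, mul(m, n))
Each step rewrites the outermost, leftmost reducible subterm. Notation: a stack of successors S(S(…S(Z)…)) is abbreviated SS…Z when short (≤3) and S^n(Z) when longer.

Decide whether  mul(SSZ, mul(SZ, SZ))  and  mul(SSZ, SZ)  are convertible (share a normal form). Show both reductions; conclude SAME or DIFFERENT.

Term A:
  start: mul(SSZ, mul(SZ, SZ))
  step 1: add(mul(SZ, SZ), mul(SZ, mul(SZ, SZ)))
  step 2: add(add(SZ, mul(Z, SZ)), mul(SZ, mul(SZ, SZ)))
  step 3: add(S(add(Z, mul(Z, SZ))), mul(SZ, mul(SZ, SZ)))
  step 4: S(add(add(Z, mul(Z, SZ)), mul(SZ, mul(SZ, SZ))))
  step 5: S(add(mul(Z, SZ), mul(SZ, mul(SZ, SZ))))
  step 6: S(add(Z, mul(SZ, mul(SZ, SZ))))
  step 7: S(mul(SZ, mul(SZ, SZ)))
  step 8: S(add(mul(SZ, SZ), mul(Z, mul(SZ, SZ))))
  step 9: S(add(add(SZ, mul(Z, SZ)), mul(Z, mul(SZ, SZ))))
  step 10: S(add(S(add(Z, mul(Z, SZ))), mul(Z, mul(SZ, SZ))))
  step 11: S(S(add(add(Z, mul(Z, SZ)), mul(Z, mul(SZ, SZ)))))
  step 12: S(S(add(mul(Z, SZ), mul(Z, mul(SZ, SZ)))))
  step 13: S(S(add(Z, mul(Z, mul(SZ, SZ)))))
  step 14: S(S(mul(Z, mul(SZ, SZ))))
  step 15: SSZ

Term B:
  start: mul(SSZ, SZ)
  step 1: add(SZ, mul(SZ, SZ))
  step 2: S(add(Z, mul(SZ, SZ)))
  step 3: S(mul(SZ, SZ))
  step 4: S(add(SZ, mul(Z, SZ)))
  step 5: S(S(add(Z, mul(Z, SZ))))
  step 6: S(S(mul(Z, SZ)))
  step 7: SSZ

Answer: SAME — A ⇓ SSZ, B ⇓ SSZ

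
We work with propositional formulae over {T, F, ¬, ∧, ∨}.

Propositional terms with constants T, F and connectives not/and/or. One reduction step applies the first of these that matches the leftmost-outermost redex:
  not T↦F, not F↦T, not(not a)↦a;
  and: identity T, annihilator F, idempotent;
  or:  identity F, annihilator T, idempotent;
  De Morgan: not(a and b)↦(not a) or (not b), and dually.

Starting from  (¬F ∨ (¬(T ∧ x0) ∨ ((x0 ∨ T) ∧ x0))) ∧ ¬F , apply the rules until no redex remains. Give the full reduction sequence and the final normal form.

  start: (¬F ∨ (¬(T ∧ x0) ∨ ((x0 ∨ T) ∧ x0))) ∧ ¬F
  step 1: (T ∨ (¬(T ∧ x0) ∨ ((x0 ∨ T) ∧ x0))) ∧ ¬F
  step 2: T ∧ ¬F
  step 3: ¬F
  step 4: T

Answer: normal form = T  (in 4 steps)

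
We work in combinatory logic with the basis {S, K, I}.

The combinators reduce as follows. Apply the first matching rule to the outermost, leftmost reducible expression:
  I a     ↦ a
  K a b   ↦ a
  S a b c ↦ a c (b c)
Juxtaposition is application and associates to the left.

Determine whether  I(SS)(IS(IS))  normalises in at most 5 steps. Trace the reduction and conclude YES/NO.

Answer: YES — reaches normal form SS(SS) in 3 ≤ 5 steps

Derivation:
  start: I(SS)(IS(IS))
  step 1: SS(IS(IS))
  step 2: SS(S(IS))
  step 3: SS(SS)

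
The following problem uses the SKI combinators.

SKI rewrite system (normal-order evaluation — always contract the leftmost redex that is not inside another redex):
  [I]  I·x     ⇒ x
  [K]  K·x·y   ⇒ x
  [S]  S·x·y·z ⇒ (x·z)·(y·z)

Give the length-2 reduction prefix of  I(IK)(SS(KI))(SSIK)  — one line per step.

Answer: after 2 steps: K(SS(KI))(SSIK)

Working:
  start: I(IK)(SS(KI))(SSIK)
  step 1: IK(SS(KI))(SSIK)
  step 2: K(SS(KI))(SSIK)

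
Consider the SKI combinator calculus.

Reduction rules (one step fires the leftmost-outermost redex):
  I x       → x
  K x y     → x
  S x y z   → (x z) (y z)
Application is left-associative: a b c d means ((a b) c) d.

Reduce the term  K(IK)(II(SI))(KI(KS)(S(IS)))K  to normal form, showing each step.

Answer: normal form = SS  (in 6 steps)

Derivation:
  start: K(IK)(II(SI))(KI(KS)(S(IS)))K
  →1  IK(KI(KS)(S(IS)))K
  →2  K(KI(KS)(S(IS)))K
  →3  KI(KS)(S(IS))
  →4  I(S(IS))
  →5  S(IS)
  →6  SS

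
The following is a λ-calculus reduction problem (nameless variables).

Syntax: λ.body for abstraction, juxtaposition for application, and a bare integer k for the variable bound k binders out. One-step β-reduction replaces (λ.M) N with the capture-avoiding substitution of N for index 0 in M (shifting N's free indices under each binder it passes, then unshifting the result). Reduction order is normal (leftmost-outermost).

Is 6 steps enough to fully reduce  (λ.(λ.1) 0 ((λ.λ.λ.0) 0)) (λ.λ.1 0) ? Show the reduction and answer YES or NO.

Answer: YES — reaches normal form λ.λ.0 in 5 ≤ 6 steps

Derivation:
  start: (λ.(λ.1) 0 ((λ.λ.λ.0) 0)) (λ.λ.1 0)
  step 1: (λ.λ.λ.1 0) (λ.λ.1 0) ((λ.λ.λ.0) (λ.λ.1 0))
  step 2: (λ.λ.1 0) ((λ.λ.λ.0) (λ.λ.1 0))
  step 3: λ.(λ.λ.λ.0) (λ.λ.1 0) 0
  step 4: λ.(λ.λ.0) 0
  step 5: λ.λ.0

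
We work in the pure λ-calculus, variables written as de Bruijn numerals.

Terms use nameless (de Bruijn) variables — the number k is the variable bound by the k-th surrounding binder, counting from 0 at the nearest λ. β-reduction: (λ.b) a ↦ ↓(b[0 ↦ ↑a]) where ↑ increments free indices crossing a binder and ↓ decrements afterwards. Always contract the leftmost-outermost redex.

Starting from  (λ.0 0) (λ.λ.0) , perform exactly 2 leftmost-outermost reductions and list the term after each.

  start: (λ.0 0) (λ.λ.0)
  [1] (λ.λ.0) (λ.λ.0)
  [2] λ.0

Answer: after 2 steps: λ.0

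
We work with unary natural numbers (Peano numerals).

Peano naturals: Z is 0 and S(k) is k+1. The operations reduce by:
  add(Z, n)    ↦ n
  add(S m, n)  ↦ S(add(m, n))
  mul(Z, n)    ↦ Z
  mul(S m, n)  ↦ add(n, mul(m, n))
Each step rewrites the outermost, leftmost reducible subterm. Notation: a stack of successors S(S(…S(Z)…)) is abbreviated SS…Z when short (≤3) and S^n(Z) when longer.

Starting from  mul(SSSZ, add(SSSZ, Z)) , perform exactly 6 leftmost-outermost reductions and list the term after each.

Answer: after 6 steps: S(S(add(S(add(Z, Z)), mul(SSZ, add(SSSZ, Z)))))

Reduction:
  start: mul(SSSZ, add(SSSZ, Z))
  →1  add(add(SSSZ, Z), mul(SSZ, add(SSSZ, Z)))
  →2  add(S(add(SSZ, Z)), mul(SSZ, add(SSSZ, Z)))
  →3  S(add(add(SSZ, Z), mul(SSZ, add(SSSZ, Z))))
  →4  S(add(S(add(SZ, Z)), mul(SSZ, add(SSSZ, Z))))
  →5  S(S(add(add(SZ, Z), mul(SSZ, add(SSSZ, Z)))))
  →6  S(S(add(S(add(Z, Z)), mul(SSZ, add(SSSZ, Z)))))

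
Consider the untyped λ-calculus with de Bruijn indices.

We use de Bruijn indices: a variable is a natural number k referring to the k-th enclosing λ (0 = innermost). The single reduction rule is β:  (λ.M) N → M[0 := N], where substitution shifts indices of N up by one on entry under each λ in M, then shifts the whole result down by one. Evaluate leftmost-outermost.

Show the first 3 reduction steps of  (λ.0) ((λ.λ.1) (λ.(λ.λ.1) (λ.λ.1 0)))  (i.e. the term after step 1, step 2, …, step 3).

Answer: after 3 steps: λ.λ.λ.λ.λ.1 0

Reduction:
  start: (λ.0) ((λ.λ.1) (λ.(λ.λ.1) (λ.λ.1 0)))
  →1  (λ.λ.1) (λ.(λ.λ.1) (λ.λ.1 0))
  →2  λ.λ.(λ.λ.1) (λ.λ.1 0)
  →3  λ.λ.λ.λ.λ.1 0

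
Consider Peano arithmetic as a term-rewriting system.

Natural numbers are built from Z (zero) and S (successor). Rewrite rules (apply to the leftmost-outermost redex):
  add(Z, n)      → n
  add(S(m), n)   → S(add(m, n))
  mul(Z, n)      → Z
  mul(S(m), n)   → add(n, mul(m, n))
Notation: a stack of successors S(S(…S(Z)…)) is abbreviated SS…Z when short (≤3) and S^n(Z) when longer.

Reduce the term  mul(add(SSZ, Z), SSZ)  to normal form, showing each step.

  start: mul(add(SSZ, Z), SSZ)
  [1] mul(S(add(SZ, Z)), SSZ)
  [2] add(SSZ, mul(add(SZ, Z), SSZ))
  [3] S(add(SZ, mul(add(SZ, Z), SSZ)))
  [4] S(S(add(Z, mul(add(SZ, Z), SSZ))))
  [5] S(S(mul(add(SZ, Z), SSZ)))
  [6] S(S(mul(S(add(Z, Z)), SSZ)))
  [7] S(S(add(SSZ, mul(add(Z, Z), SSZ))))
  [8] S(S(S(add(SZ, mul(add(Z, Z), SSZ)))))
  [9] S(S(S(S(add(Z, mul(add(Z, Z), SSZ))))))
  [10] S(S(S(S(mul(add(Z, Z), SSZ)))))
  [11] S(S(S(S(mul(Z, SSZ)))))
  [12] S^4(Z)

Answer: normal form = S^4(Z)  (in 12 steps)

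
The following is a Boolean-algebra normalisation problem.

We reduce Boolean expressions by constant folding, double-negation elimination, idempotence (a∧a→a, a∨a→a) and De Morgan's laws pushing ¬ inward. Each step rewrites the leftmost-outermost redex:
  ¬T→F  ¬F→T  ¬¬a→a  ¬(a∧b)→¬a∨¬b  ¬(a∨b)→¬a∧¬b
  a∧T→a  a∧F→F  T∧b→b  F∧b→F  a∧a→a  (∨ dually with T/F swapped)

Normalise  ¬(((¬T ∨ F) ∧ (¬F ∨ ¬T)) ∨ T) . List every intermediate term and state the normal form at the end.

Answer: normal form = F  (in 9 steps)

Derivation:
  start: ¬(((¬T ∨ F) ∧ (¬F ∨ ¬T)) ∨ T)
  step 1: ¬((¬T ∨ F) ∧ (¬F ∨ ¬T)) ∧ ¬T
  step 2: (¬(¬T ∨ F) ∨ ¬(¬F ∨ ¬T)) ∧ ¬T
  step 3: ((¬¬T ∧ ¬F) ∨ ¬(¬F ∨ ¬T)) ∧ ¬T
  step 4: ((T ∧ ¬F) ∨ ¬(¬F ∨ ¬T)) ∧ ¬T
  step 5: (¬F ∨ ¬(¬F ∨ ¬T)) ∧ ¬T
  step 6: (T ∨ ¬(¬F ∨ ¬T)) ∧ ¬T
  step 7: T ∧ ¬T
  step 8: ¬T
  step 9: F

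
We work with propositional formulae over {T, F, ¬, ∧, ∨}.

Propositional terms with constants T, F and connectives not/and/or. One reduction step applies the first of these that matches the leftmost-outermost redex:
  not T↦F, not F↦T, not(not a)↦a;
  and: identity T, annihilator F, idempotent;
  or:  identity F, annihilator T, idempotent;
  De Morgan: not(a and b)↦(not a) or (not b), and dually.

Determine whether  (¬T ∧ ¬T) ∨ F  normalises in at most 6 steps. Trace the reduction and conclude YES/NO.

  start: (¬T ∧ ¬T) ∨ F
  step 1: ¬T ∧ ¬T
  step 2: ¬T
  step 3: F

Answer: YES — reaches normal form F in 3 ≤ 6 steps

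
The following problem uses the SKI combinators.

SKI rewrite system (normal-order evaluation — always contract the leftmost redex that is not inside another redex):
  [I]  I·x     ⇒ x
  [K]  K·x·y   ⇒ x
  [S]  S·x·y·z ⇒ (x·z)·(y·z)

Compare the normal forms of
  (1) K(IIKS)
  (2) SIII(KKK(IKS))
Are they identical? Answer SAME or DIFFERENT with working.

Term A:
  start: K(IIKS)
  →1  K(IKS)
  →2  K(KS)

Term B:
  start: SIII(KKK(IKS))
  →1  II(II)(KKK(IKS))
  →2  I(II)(KKK(IKS))
  →3  II(KKK(IKS))
  →4  I(KKK(IKS))
  →5  KKK(IKS)
  →6  K(IKS)
  →7  K(KS)

Answer: SAME — A ⇓ K(KS), B ⇓ K(KS)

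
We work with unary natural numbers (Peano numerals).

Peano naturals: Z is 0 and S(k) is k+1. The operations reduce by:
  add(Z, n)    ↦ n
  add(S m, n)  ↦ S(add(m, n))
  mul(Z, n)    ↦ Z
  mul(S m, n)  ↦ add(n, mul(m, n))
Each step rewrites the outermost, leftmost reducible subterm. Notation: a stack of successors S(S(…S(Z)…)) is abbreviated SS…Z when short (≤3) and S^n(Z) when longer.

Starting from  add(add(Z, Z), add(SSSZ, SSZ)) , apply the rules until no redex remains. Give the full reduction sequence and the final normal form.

Answer: normal form = S^5(Z)  (in 6 steps)

Working:
  start: add(add(Z, Z), add(SSSZ, SSZ))
  →1  add(Z, add(SSSZ, SSZ))
  →2  add(SSSZ, SSZ)
  →3  S(add(SSZ, SSZ))
  →4  S(S(add(SZ, SSZ)))
  →5  S(S(S(add(Z, SSZ))))
  →6  S^5(Z)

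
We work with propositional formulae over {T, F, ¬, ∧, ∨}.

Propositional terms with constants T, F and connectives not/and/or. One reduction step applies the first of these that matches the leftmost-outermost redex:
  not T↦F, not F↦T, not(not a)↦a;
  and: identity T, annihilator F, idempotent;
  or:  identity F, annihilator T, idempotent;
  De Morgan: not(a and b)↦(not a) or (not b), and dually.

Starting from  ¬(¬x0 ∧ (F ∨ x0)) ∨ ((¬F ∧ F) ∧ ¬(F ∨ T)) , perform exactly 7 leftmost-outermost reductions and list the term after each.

  start: ¬(¬x0 ∧ (F ∨ x0)) ∨ ((¬F ∧ F) ∧ ¬(F ∨ T))
  [1] (¬¬x0 ∨ ¬(F ∨ x0)) ∨ ((¬F ∧ F) ∧ ¬(F ∨ T))
  [2] (x0 ∨ ¬(F ∨ x0)) ∨ ((¬F ∧ F) ∧ ¬(F ∨ T))
  [3] (x0 ∨ (¬F ∧ ¬x0)) ∨ ((¬F ∧ F) ∧ ¬(F ∨ T))
  [4] (x0 ∨ (T ∧ ¬x0)) ∨ ((¬F ∧ F) ∧ ¬(F ∨ T))
  [5] (x0 ∨ ¬x0) ∨ ((¬F ∧ F) ∧ ¬(F ∨ T))
  [6] (x0 ∨ ¬x0) ∨ (F ∧ ¬(F ∨ T))
  [7] (x0 ∨ ¬x0) ∨ F

Answer: after 7 steps: (x0 ∨ ¬x0) ∨ F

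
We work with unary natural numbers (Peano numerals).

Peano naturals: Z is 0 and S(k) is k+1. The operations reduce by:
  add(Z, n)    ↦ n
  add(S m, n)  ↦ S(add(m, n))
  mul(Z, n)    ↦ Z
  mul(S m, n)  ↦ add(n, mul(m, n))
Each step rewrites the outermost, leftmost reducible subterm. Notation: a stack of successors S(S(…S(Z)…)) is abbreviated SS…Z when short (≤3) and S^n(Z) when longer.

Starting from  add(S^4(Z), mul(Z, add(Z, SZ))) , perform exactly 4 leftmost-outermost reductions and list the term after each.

  start: add(S^4(Z), mul(Z, add(Z, SZ)))
  step 1: S(add(SSSZ, mul(Z, add(Z, SZ))))
  step 2: S(S(add(SSZ, mul(Z, add(Z, SZ)))))
  step 3: S(S(S(add(SZ, mul(Z, add(Z, SZ))))))
  step 4: S(S(S(S(add(Z, mul(Z, add(Z, SZ)))))))

Answer: after 4 steps: S(S(S(S(add(Z, mul(Z, add(Z, SZ)))))))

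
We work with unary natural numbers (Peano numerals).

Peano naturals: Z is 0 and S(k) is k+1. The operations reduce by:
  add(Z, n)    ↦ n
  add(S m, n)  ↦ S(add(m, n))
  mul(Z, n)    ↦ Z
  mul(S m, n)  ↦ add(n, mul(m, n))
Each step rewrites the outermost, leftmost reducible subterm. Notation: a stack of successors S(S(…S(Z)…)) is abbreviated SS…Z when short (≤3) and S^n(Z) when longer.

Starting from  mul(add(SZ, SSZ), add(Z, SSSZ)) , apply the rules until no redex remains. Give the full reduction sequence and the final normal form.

  start: mul(add(SZ, SSZ), add(Z, SSSZ))
  step 1: mul(S(add(Z, SSZ)), add(Z, SSSZ))
  step 2: add(add(Z, SSSZ), mul(add(Z, SSZ), add(Z, SSSZ)))
  step 3: add(SSSZ, mul(add(Z, SSZ), add(Z, SSSZ)))
  step 4: S(add(SSZ, mul(add(Z, SSZ), add(Z, SSSZ))))
  step 5: S(S(add(SZ, mul(add(Z, SSZ), add(Z, SSSZ)))))
  step 6: S(S(S(add(Z, mul(add(Z, SSZ), add(Z, SSSZ))))))
  step 7: S(S(S(mul(add(Z, SSZ), add(Z, SSSZ)))))
  step 8: S(S(S(mul(SSZ, add(Z, SSSZ)))))
  step 9: S(S(S(add(add(Z, SSSZ), mul(SZ, add(Z, SSSZ))))))
  step 10: S(S(S(add(SSSZ, mul(SZ, add(Z, SSSZ))))))
  step 11: S(S(S(S(add(SSZ, mul(SZ, add(Z, SSSZ)))))))
  step 12: S(S(S(S(S(add(SZ, mul(SZ, add(Z, SSSZ))))))))
  step 13: S(S(S(S(S(S(add(Z, mul(SZ, add(Z, SSSZ)))))))))
  step 14: S(S(S(S(S(S(mul(SZ, add(Z, SSSZ))))))))
  step 15: S(S(S(S(S(S(add(add(Z, SSSZ), mul(Z, add(Z, SSSZ)))))))))
  step 16: S(S(S(S(S(S(add(SSSZ, mul(Z, add(Z, SSSZ)))))))))
  step 17: S(S(S(S(S(S(S(add(SSZ, mul(Z, add(Z, SSSZ))))))))))
  step 18: S(S(S(S(S(S(S(S(add(SZ, mul(Z, add(Z, SSSZ)))))))))))
  step 19: S(S(S(S(S(S(S(S(S(add(Z, mul(Z, add(Z, SSSZ))))))))))))
  step 20: S(S(S(S(S(S(S(S(S(mul(Z, add(Z, SSSZ)))))))))))
  step 21: S^9(Z)

Answer: normal form = S^9(Z)  (in 21 steps)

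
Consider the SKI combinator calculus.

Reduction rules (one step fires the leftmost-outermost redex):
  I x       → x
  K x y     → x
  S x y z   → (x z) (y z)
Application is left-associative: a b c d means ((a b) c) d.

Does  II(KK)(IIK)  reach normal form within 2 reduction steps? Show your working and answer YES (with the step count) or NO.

Answer: NO — after 2 steps the term is KK(IIK), not yet normal

Reduction:
  start: II(KK)(IIK)
  step 1: I(KK)(IIK)
  step 2: KK(IIK)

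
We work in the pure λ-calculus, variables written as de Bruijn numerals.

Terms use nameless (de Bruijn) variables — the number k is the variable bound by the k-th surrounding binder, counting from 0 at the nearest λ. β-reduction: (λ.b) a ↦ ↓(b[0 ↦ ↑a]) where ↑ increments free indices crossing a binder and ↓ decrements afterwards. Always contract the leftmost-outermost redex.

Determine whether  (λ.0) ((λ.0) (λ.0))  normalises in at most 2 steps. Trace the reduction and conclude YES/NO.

  start: (λ.0) ((λ.0) (λ.0))
  [1] (λ.0) (λ.0)
  [2] λ.0

Answer: YES — reaches normal form λ.0 in 2 ≤ 2 steps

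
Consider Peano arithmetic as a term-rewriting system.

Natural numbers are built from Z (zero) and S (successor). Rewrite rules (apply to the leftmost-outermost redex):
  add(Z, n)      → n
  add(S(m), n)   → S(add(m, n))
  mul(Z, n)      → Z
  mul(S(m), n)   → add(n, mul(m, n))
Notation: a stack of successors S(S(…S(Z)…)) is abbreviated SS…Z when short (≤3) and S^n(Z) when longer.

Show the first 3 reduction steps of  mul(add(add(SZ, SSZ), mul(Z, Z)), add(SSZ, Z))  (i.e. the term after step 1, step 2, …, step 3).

Answer: after 3 steps: add(add(SSZ, Z), mul(add(add(Z, SSZ), mul(Z, Z)), add(SSZ, Z)))

Reduction:
  start: mul(add(add(SZ, SSZ), mul(Z, Z)), add(SSZ, Z))
  →1  mul(add(S(add(Z, SSZ)), mul(Z, Z)), add(SSZ, Z))
  →2  mul(S(add(add(Z, SSZ), mul(Z, Z))), add(SSZ, Z))
  →3  add(add(SSZ, Z), mul(add(add(Z, SSZ), mul(Z, Z)), add(SSZ, Z)))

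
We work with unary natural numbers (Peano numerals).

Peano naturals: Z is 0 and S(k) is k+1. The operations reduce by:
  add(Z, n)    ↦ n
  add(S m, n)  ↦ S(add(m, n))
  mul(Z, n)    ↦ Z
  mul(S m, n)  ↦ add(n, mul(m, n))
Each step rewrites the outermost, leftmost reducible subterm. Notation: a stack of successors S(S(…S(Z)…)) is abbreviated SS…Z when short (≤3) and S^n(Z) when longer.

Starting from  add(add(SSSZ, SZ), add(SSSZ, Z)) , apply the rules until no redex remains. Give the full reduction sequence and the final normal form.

Answer: normal form = S^7(Z)  (in 13 steps)

Derivation:
  start: add(add(SSSZ, SZ), add(SSSZ, Z))
  [1] add(S(add(SSZ, SZ)), add(SSSZ, Z))
  [2] S(add(add(SSZ, SZ), add(SSSZ, Z)))
  [3] S(add(S(add(SZ, SZ)), add(SSSZ, Z)))
  [4] S(S(add(add(SZ, SZ), add(SSSZ, Z))))
  [5] S(S(add(S(add(Z, SZ)), add(SSSZ, Z))))
  [6] S(S(S(add(add(Z, SZ), add(SSSZ, Z)))))
  [7] S(S(S(add(SZ, add(SSSZ, Z)))))
  [8] S(S(S(S(add(Z, add(SSSZ, Z))))))
  [9] S(S(S(S(add(SSSZ, Z)))))
  [10] S(S(S(S(S(add(SSZ, Z))))))
  [11] S(S(S(S(S(S(add(SZ, Z)))))))
  [12] S(S(S(S(S(S(S(add(Z, Z))))))))
  [13] S^7(Z)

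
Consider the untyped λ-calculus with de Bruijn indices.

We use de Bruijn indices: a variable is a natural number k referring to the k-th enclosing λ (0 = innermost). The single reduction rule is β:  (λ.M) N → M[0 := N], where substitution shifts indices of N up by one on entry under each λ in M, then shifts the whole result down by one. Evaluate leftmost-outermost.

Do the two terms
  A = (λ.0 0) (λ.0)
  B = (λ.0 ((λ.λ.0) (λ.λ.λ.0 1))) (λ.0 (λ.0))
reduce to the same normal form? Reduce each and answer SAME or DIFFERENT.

Answer: SAME — A ⇓ λ.0, B ⇓ λ.0

Derivation:
Term A:
  start: (λ.0 0) (λ.0)
  step 1: (λ.0) (λ.0)
  step 2: λ.0

Term B:
  start: (λ.0 ((λ.λ.0) (λ.λ.λ.0 1))) (λ.0 (λ.0))
  step 1: (λ.0 (λ.0)) ((λ.λ.0) (λ.λ.λ.0 1))
  step 2: (λ.λ.0) (λ.λ.λ.0 1) (λ.0)
  step 3: (λ.0) (λ.0)
  step 4: λ.0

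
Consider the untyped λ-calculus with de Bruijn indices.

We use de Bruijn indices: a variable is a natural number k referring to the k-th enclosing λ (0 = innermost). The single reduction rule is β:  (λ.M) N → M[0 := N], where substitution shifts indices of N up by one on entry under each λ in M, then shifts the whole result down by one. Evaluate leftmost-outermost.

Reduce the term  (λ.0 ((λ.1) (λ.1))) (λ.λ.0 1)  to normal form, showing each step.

  start: (λ.0 ((λ.1) (λ.1))) (λ.λ.0 1)
  →1  (λ.λ.0 1) ((λ.λ.λ.0 1) (λ.λ.λ.0 1))
  →2  λ.0 ((λ.λ.λ.0 1) (λ.λ.λ.0 1))
  →3  λ.0 (λ.λ.0 1)

Answer: normal form = λ.0 (λ.λ.0 1)  (in 3 steps)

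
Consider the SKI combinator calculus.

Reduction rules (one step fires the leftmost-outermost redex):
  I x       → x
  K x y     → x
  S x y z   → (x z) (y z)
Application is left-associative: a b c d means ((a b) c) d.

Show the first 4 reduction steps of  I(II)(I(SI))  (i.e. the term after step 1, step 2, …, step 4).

  start: I(II)(I(SI))
  [1] II(I(SI))
  [2] I(I(SI))
  [3] I(SI)
  [4] SI

Answer: after 4 steps: SI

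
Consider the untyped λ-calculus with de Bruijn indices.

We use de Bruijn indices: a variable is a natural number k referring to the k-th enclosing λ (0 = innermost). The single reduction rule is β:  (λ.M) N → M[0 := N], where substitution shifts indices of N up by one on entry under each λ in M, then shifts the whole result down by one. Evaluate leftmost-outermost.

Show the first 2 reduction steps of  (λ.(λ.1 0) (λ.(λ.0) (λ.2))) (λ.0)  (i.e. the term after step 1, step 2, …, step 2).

Answer: after 2 steps: (λ.0) (λ.(λ.0) (λ.λ.0))

Derivation:
  start: (λ.(λ.1 0) (λ.(λ.0) (λ.2))) (λ.0)
  →1  (λ.(λ.0) 0) (λ.(λ.0) (λ.λ.0))
  →2  (λ.0) (λ.(λ.0) (λ.λ.0))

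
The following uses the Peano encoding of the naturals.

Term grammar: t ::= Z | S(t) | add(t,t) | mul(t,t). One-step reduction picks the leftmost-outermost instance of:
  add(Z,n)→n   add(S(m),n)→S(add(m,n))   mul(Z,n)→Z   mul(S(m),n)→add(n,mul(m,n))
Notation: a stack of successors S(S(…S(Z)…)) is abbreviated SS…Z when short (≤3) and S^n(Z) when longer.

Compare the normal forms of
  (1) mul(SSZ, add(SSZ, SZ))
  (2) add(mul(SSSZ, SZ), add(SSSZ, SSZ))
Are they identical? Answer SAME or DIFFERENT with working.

Term A:
  start: mul(SSZ, add(SSZ, SZ))
  [1] add(add(SSZ, SZ), mul(SZ, add(SSZ, SZ)))
  [2] add(S(add(SZ, SZ)), mul(SZ, add(SSZ, SZ)))
  [3] S(add(add(SZ, SZ), mul(SZ, add(SSZ, SZ))))
  [4] S(add(S(add(Z, SZ)), mul(SZ, add(SSZ, SZ))))
  [5] S(S(add(add(Z, SZ), mul(SZ, add(SSZ, SZ)))))
  [6] S(S(add(SZ, mul(SZ, add(SSZ, SZ)))))
  [7] S(S(S(add(Z, mul(SZ, add(SSZ, SZ))))))
  [8] S(S(S(mul(SZ, add(SSZ, SZ)))))
  [9] S(S(S(add(add(SSZ, SZ), mul(Z, add(SSZ, SZ))))))
  [10] S(S(S(add(S(add(SZ, SZ)), mul(Z, add(SSZ, SZ))))))
  [11] S(S(S(S(add(add(SZ, SZ), mul(Z, add(SSZ, SZ)))))))
  [12] S(S(S(S(add(S(add(Z, SZ)), mul(Z, add(SSZ, SZ)))))))
  [13] S(S(S(S(S(add(add(Z, SZ), mul(Z, add(SSZ, SZ))))))))
  [14] S(S(S(S(S(add(SZ, mul(Z, add(SSZ, SZ))))))))
  [15] S(S(S(S(S(S(add(Z, mul(Z, add(SSZ, SZ)))))))))
  [16] S(S(S(S(S(S(mul(Z, add(SSZ, SZ))))))))
  [17] S^6(Z)

Term B:
  start: add(mul(SSSZ, SZ), add(SSSZ, SSZ))
  [1] add(add(SZ, mul(SSZ, SZ)), add(SSSZ, SSZ))
  [2] add(S(add(Z, mul(SSZ, SZ))), add(SSSZ, SSZ))
  [3] S(add(add(Z, mul(SSZ, SZ)), add(SSSZ, SSZ)))
  [4] S(add(mul(SSZ, SZ), add(SSSZ, SSZ)))
  [5] S(add(add(SZ, mul(SZ, SZ)), add(SSSZ, SSZ)))
  [6] S(add(S(add(Z, mul(SZ, SZ))), add(SSSZ, SSZ)))
  [7] S(S(add(add(Z, mul(SZ, SZ)), add(SSSZ, SSZ))))
  [8] S(S(add(mul(SZ, SZ), add(SSSZ, SSZ))))
  [9] S(S(add(add(SZ, mul(Z, SZ)), add(SSSZ, SSZ))))
  [10] S(S(add(S(add(Z, mul(Z, SZ))), add(SSSZ, SSZ))))
  [11] S(S(S(add(add(Z, mul(Z, SZ)), add(SSSZ, SSZ)))))
  [12] S(S(S(add(mul(Z, SZ), add(SSSZ, SSZ)))))
  [13] S(S(S(add(Z, add(SSSZ, SSZ)))))
  [14] S(S(S(add(SSSZ, SSZ))))
  [15] S(S(S(S(add(SSZ, SSZ)))))
  [16] S(S(S(S(S(add(SZ, SSZ))))))
  [17] S(S(S(S(S(S(add(Z, SSZ)))))))
  [18] S^8(Z)

Answer: DIFFERENT — A ⇓ S^6(Z), B ⇓ S^8(Z)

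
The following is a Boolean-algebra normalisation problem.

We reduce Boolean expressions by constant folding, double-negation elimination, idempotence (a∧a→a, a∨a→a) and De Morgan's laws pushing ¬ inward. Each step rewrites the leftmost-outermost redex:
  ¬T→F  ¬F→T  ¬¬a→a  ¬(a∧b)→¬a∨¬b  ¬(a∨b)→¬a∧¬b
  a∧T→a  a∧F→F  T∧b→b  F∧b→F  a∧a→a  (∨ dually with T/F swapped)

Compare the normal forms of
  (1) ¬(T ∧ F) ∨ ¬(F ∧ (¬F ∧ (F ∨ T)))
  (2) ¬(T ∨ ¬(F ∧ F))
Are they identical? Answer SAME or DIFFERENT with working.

Term A:
  start: ¬(T ∧ F) ∨ ¬(F ∧ (¬F ∧ (F ∨ T)))
  [1] (¬T ∨ ¬F) ∨ ¬(F ∧ (¬F ∧ (F ∨ T)))
  [2] (F ∨ ¬F) ∨ ¬(F ∧ (¬F ∧ (F ∨ T)))
  [3] ¬F ∨ ¬(F ∧ (¬F ∧ (F ∨ T)))
  [4] T ∨ ¬(F ∧ (¬F ∧ (F ∨ T)))
  [5] T

Term B:
  start: ¬(T ∨ ¬(F ∧ F))
  [1] ¬T ∧ ¬¬(F ∧ F)
  [2] F ∧ ¬¬(F ∧ F)
  [3] F

Answer: DIFFERENT — A ⇓ T, B ⇓ F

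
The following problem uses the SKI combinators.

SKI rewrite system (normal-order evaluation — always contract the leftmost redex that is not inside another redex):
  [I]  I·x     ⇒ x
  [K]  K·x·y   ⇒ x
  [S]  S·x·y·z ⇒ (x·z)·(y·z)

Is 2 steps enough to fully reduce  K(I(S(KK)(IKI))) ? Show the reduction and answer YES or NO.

Answer: YES — reaches normal form K(S(KK)(KI)) in 2 ≤ 2 steps

Derivation:
  start: K(I(S(KK)(IKI)))
  step 1: K(S(KK)(IKI))
  step 2: K(S(KK)(KI))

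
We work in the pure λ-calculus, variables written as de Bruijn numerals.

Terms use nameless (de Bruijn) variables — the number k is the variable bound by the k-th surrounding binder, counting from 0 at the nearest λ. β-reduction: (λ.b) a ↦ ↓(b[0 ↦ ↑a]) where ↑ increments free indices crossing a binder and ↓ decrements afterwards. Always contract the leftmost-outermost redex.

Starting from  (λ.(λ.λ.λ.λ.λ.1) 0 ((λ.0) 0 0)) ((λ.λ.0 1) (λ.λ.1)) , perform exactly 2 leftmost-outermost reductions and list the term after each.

Answer: after 2 steps: (λ.λ.λ.λ.1) ((λ.0) ((λ.λ.0 1) (λ.λ.1)) ((λ.λ.0 1) (λ.λ.1)))

Reduction:
  start: (λ.(λ.λ.λ.λ.λ.1) 0 ((λ.0) 0 0)) ((λ.λ.0 1) (λ.λ.1))
  step 1: (λ.λ.λ.λ.λ.1) ((λ.λ.0 1) (λ.λ.1)) ((λ.0) ((λ.λ.0 1) (λ.λ.1)) ((λ.λ.0 1) (λ.λ.1)))
  step 2: (λ.λ.λ.λ.1) ((λ.0) ((λ.λ.0 1) (λ.λ.1)) ((λ.λ.0 1) (λ.λ.1)))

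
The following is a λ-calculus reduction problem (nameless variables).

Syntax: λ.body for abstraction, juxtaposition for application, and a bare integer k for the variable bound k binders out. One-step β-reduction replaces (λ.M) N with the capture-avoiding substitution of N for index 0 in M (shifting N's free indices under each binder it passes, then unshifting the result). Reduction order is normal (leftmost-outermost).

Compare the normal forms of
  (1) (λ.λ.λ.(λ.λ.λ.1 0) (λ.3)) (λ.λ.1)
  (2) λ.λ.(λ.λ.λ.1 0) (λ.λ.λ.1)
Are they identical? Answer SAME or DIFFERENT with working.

Term A:
  start: (λ.λ.λ.(λ.λ.λ.1 0) (λ.3)) (λ.λ.1)
  →1  λ.λ.(λ.λ.λ.1 0) (λ.λ.λ.1)
  →2  λ.λ.λ.λ.1 0

Term B:
  start: λ.λ.(λ.λ.λ.1 0) (λ.λ.λ.1)
  →1  λ.λ.λ.λ.1 0

Answer: SAME — A ⇓ λ.λ.λ.λ.1 0, B ⇓ λ.λ.λ.λ.1 0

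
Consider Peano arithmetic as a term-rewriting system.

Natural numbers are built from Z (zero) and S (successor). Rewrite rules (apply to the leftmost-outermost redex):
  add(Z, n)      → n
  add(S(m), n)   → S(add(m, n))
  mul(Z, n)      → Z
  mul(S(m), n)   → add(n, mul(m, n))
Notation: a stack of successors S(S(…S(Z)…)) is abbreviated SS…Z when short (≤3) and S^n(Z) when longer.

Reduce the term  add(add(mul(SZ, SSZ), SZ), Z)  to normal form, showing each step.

Answer: normal form = SSSZ  (in 12 steps)

Reduction:
  start: add(add(mul(SZ, SSZ), SZ), Z)
  step 1: add(add(add(SSZ, mul(Z, SSZ)), SZ), Z)
  step 2: add(add(S(add(SZ, mul(Z, SSZ))), SZ), Z)
  step 3: add(S(add(add(SZ, mul(Z, SSZ)), SZ)), Z)
  step 4: S(add(add(add(SZ, mul(Z, SSZ)), SZ), Z))
  step 5: S(add(add(S(add(Z, mul(Z, SSZ))), SZ), Z))
  step 6: S(add(S(add(add(Z, mul(Z, SSZ)), SZ)), Z))
  step 7: S(S(add(add(add(Z, mul(Z, SSZ)), SZ), Z)))
  step 8: S(S(add(add(mul(Z, SSZ), SZ), Z)))
  step 9: S(S(add(add(Z, SZ), Z)))
  step 10: S(S(add(SZ, Z)))
  step 11: S(S(S(add(Z, Z))))
  step 12: SSSZ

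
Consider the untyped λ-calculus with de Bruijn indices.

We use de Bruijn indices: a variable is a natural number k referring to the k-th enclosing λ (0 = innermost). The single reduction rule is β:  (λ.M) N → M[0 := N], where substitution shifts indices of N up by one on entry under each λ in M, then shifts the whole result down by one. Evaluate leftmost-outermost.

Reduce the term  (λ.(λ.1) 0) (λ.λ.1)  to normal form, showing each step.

Answer: normal form = λ.λ.1  (in 2 steps)

Derivation:
  start: (λ.(λ.1) 0) (λ.λ.1)
  →1  (λ.λ.λ.1) (λ.λ.1)
  →2  λ.λ.1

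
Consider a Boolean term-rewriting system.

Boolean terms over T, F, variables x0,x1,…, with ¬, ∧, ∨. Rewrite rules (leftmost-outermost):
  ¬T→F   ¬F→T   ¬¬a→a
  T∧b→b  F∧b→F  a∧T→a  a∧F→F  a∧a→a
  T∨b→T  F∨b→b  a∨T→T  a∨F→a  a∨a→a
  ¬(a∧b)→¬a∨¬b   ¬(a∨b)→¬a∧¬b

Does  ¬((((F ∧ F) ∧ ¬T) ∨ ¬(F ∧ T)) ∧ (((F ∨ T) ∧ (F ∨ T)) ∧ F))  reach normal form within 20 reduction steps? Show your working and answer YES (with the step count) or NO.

Answer: YES — reaches normal form T in 20 ≤ 20 steps

Reduction:
  start: ¬((((F ∧ F) ∧ ¬T) ∨ ¬(F ∧ T)) ∧ (((F ∨ T) ∧ (F ∨ T)) ∧ F))
  [1] ¬(((F ∧ F) ∧ ¬T) ∨ ¬(F ∧ T)) ∨ ¬(((F ∨ T) ∧ (F ∨ T)) ∧ F)
  [2] (¬((F ∧ F) ∧ ¬T) ∧ ¬¬(F ∧ T)) ∨ ¬(((F ∨ T) ∧ (F ∨ T)) ∧ F)
  [3] ((¬(F ∧ F) ∨ ¬¬T) ∧ ¬¬(F ∧ T)) ∨ ¬(((F ∨ T) ∧ (F ∨ T)) ∧ F)
  [4] (((¬F ∨ ¬F) ∨ ¬¬T) ∧ ¬¬(F ∧ T)) ∨ ¬(((F ∨ T) ∧ (F ∨ T)) ∧ F)
  [5] ((¬F ∨ ¬¬T) ∧ ¬¬(F ∧ T)) ∨ ¬(((F ∨ T) ∧ (F ∨ T)) ∧ F)
  [6] ((T ∨ ¬¬T) ∧ ¬¬(F ∧ T)) ∨ ¬(((F ∨ T) ∧ (F ∨ T)) ∧ F)
  [7] (T ∧ ¬¬(F ∧ T)) ∨ ¬(((F ∨ T) ∧ (F ∨ T)) ∧ F)
  [8] ¬¬(F ∧ T) ∨ ¬(((F ∨ T) ∧ (F ∨ T)) ∧ F)
  [9] (F ∧ T) ∨ ¬(((F ∨ T) ∧ (F ∨ T)) ∧ F)
  [10] F ∨ ¬(((F ∨ T) ∧ (F ∨ T)) ∧ F)
  [11] ¬(((F ∨ T) ∧ (F ∨ T)) ∧ F)
  [12] ¬((F ∨ T) ∧ (F ∨ T)) ∨ ¬F
  [13] (¬(F ∨ T) ∨ ¬(F ∨ T)) ∨ ¬F
  [14] ¬(F ∨ T) ∨ ¬F
  [15] (¬F ∧ ¬T) ∨ ¬F
  [16] (T ∧ ¬T) ∨ ¬F
  [17] ¬T ∨ ¬F
  [18] F ∨ ¬F
  [19] ¬F
  [20] T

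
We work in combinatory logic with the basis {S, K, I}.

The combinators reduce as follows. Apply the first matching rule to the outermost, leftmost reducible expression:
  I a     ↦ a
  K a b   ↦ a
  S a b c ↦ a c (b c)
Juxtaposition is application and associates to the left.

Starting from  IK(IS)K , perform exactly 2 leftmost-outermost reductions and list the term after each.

  start: IK(IS)K
  step 1: K(IS)K
  step 2: IS

Answer: after 2 steps: IS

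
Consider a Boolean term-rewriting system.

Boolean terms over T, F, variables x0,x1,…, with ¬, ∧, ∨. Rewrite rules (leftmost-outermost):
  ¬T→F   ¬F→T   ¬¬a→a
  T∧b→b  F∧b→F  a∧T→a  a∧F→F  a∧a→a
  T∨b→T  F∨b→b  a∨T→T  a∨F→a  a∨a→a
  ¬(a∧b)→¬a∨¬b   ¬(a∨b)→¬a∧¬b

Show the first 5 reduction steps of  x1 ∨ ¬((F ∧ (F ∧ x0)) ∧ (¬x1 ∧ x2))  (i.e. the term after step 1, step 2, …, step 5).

  start: x1 ∨ ¬((F ∧ (F ∧ x0)) ∧ (¬x1 ∧ x2))
  →1  x1 ∨ (¬(F ∧ (F ∧ x0)) ∨ ¬(¬x1 ∧ x2))
  →2  x1 ∨ ((¬F ∨ ¬(F ∧ x0)) ∨ ¬(¬x1 ∧ x2))
  →3  x1 ∨ ((T ∨ ¬(F ∧ x0)) ∨ ¬(¬x1 ∧ x2))
  →4  x1 ∨ (T ∨ ¬(¬x1 ∧ x2))
  →5  x1 ∨ T

Answer: after 5 steps: x1 ∨ T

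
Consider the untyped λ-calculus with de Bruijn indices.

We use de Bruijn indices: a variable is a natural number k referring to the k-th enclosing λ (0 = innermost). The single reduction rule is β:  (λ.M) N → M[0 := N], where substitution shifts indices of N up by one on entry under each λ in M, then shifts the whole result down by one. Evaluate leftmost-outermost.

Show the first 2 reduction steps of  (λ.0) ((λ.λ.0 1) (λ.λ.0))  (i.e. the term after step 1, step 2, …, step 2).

  start: (λ.0) ((λ.λ.0 1) (λ.λ.0))
  step 1: (λ.λ.0 1) (λ.λ.0)
  step 2: λ.0 (λ.λ.0)

Answer: after 2 steps: λ.0 (λ.λ.0)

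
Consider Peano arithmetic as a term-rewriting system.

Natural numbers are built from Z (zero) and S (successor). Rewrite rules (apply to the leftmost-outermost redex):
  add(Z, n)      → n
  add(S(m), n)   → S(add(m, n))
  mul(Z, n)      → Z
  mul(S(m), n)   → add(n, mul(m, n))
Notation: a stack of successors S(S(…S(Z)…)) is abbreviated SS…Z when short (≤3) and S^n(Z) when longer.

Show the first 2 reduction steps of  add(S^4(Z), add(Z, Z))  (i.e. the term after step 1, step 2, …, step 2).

  start: add(S^4(Z), add(Z, Z))
  →1  S(add(SSSZ, add(Z, Z)))
  →2  S(S(add(SSZ, add(Z, Z))))

Answer: after 2 steps: S(S(add(SSZ, add(Z, Z))))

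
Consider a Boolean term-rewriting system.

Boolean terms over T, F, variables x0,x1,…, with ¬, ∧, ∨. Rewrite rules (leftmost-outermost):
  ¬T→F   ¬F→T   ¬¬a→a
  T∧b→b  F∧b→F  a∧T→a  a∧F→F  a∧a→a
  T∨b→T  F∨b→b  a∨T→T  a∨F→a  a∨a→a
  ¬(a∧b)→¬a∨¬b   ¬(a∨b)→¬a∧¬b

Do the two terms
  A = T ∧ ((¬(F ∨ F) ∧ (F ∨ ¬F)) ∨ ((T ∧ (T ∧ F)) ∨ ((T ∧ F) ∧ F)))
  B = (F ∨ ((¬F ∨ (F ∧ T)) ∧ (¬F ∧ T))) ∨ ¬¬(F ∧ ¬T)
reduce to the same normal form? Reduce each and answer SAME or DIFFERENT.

Answer: SAME — A ⇓ T, B ⇓ T

Working:
Term A:
  start: T ∧ ((¬(F ∨ F) ∧ (F ∨ ¬F)) ∨ ((T ∧ (T ∧ F)) ∨ ((T ∧ F) ∧ F)))
  [1] (¬(F ∨ F) ∧ (F ∨ ¬F)) ∨ ((T ∧ (T ∧ F)) ∨ ((T ∧ F) ∧ F))
  [2] ((¬F ∧ ¬F) ∧ (F ∨ ¬F)) ∨ ((T ∧ (T ∧ F)) ∨ ((T ∧ F) ∧ F))
  [3] (¬F ∧ (F ∨ ¬F)) ∨ ((T ∧ (T ∧ F)) ∨ ((T ∧ F) ∧ F))
  [4] (T ∧ (F ∨ ¬F)) ∨ ((T ∧ (T ∧ F)) ∨ ((T ∧ F) ∧ F))
  [5] (F ∨ ¬F) ∨ ((T ∧ (T ∧ F)) ∨ ((T ∧ F) ∧ F))
  [6] ¬F ∨ ((T ∧ (T ∧ F)) ∨ ((T ∧ F) ∧ F))
  [7] T ∨ ((T ∧ (T ∧ F)) ∨ ((T ∧ F) ∧ F))
  [8] T

Term B:
  start: (F ∨ ((¬F ∨ (F ∧ T)) ∧ (¬F ∧ T))) ∨ ¬¬(F ∧ ¬T)
  [1] ((¬F ∨ (F ∧ T)) ∧ (¬F ∧ T)) ∨ ¬¬(F ∧ ¬T)
  [2] ((T ∨ (F ∧ T)) ∧ (¬F ∧ T)) ∨ ¬¬(F ∧ ¬T)
  [3] (T ∧ (¬F ∧ T)) ∨ ¬¬(F ∧ ¬T)
  [4] (¬F ∧ T) ∨ ¬¬(F ∧ ¬T)
  [5] ¬F ∨ ¬¬(F ∧ ¬T)
  [6] T ∨ ¬¬(F ∧ ¬T)
  [7] T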